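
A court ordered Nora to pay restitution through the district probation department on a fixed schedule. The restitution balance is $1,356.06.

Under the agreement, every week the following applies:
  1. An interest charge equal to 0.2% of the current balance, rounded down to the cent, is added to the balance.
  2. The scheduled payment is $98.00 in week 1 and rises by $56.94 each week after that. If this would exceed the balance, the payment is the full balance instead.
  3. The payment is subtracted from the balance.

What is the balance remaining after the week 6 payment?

$0.00

Week 1: $1,356.06 +$2.71 interest = $1,358.77; pay $98.00 → $1,260.77
Week 2: $1,260.77 +$2.52 interest = $1,263.29; pay $154.94 → $1,108.35
Week 3: $1,108.35 +$2.21 interest = $1,110.56; pay $211.88 → $898.68
Week 4: $898.68 +$1.79 interest = $900.47; pay $268.82 → $631.65
Week 5: $631.65 +$1.26 interest = $632.91; pay $325.76 → $307.15
Week 6: $307.15 +$0.61 interest = $307.76; pay $307.76 → $0.00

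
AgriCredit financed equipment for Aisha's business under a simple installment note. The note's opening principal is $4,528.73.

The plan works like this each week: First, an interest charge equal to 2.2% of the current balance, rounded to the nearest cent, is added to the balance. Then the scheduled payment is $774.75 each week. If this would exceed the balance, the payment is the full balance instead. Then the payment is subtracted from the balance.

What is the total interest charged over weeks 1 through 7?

$373.83

Week 1: $4,528.73 +$99.63 interest = $4,628.36; pay $774.75 → $3,853.61
Week 2: $3,853.61 +$84.78 interest = $3,938.39; pay $774.75 → $3,163.64
Week 3: $3,163.64 +$69.60 interest = $3,233.24; pay $774.75 → $2,458.49
Week 4: $2,458.49 +$54.09 interest = $2,512.58; pay $774.75 → $1,737.83
Week 5: $1,737.83 +$38.23 interest = $1,776.06; pay $774.75 → $1,001.31
Week 6: $1,001.31 +$22.03 interest = $1,023.34; pay $774.75 → $248.59
Week 7: $248.59 +$5.47 interest = $254.06; pay $254.06 → $0.00
Total interest: $99.63 + $84.78 + $69.60 + $54.09 + $38.23 + $22.03 + $5.47 = $373.83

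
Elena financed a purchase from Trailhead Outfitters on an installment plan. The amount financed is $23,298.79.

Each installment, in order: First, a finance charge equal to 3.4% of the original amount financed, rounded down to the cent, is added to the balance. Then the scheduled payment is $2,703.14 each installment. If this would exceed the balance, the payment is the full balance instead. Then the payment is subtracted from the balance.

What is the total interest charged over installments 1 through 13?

Installment 1: $23,298.79 +$792.15 interest = $24,090.94; pay $2,703.14 → $21,387.80
Installment 2: $21,387.80 +$792.15 interest = $22,179.95; pay $2,703.14 → $19,476.81
Installment 3: $19,476.81 +$792.15 interest = $20,268.96; pay $2,703.14 → $17,565.82
Installment 4: $17,565.82 +$792.15 interest = $18,357.97; pay $2,703.14 → $15,654.83
Installment 5: $15,654.83 +$792.15 interest = $16,446.98; pay $2,703.14 → $13,743.84
Installment 6: $13,743.84 +$792.15 interest = $14,535.99; pay $2,703.14 → $11,832.85
Installment 7: $11,832.85 +$792.15 interest = $12,625.00; pay $2,703.14 → $9,921.86
Installment 8: $9,921.86 +$792.15 interest = $10,714.01; pay $2,703.14 → $8,010.87
Installment 9: $8,010.87 +$792.15 interest = $8,803.02; pay $2,703.14 → $6,099.88
Installment 10: $6,099.88 +$792.15 interest = $6,892.03; pay $2,703.14 → $4,188.89
Installment 11: $4,188.89 +$792.15 interest = $4,981.04; pay $2,703.14 → $2,277.90
Installment 12: $2,277.90 +$792.15 interest = $3,070.05; pay $2,703.14 → $366.91
Installment 13: $366.91 +$792.15 interest = $1,159.06; pay $1,159.06 → $0.00
Total interest: $792.15 + $792.15 + $792.15 + $792.15 + $792.15 + $792.15 + $792.15 + $792.15 + $792.15 + $792.15 + $792.15 + $792.15 + $792.15 = $10,297.95

$10,297.95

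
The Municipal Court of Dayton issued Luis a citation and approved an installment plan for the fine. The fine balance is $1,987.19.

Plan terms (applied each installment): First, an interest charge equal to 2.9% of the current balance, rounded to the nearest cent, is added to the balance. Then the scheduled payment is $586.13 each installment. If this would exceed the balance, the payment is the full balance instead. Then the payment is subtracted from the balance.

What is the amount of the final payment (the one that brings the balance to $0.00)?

Installment 1: $1,987.19 +$57.63 interest = $2,044.82; pay $586.13 → $1,458.69
Installment 2: $1,458.69 +$42.30 interest = $1,500.99; pay $586.13 → $914.86
Installment 3: $914.86 +$26.53 interest = $941.39; pay $586.13 → $355.26
Installment 4: $355.26 +$10.30 interest = $365.56; pay $365.56 → $0.00

$365.56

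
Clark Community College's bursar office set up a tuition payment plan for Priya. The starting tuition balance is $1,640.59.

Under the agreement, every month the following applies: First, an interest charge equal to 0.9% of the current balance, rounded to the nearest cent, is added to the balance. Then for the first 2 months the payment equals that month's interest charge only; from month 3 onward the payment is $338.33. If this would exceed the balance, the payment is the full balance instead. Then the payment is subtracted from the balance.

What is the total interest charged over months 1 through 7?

Month 1: $1,640.59 +$14.77 interest = $1,655.36; pay $14.77 → $1,640.59
Month 2: $1,640.59 +$14.77 interest = $1,655.36; pay $14.77 → $1,640.59
Month 3: $1,640.59 +$14.77 interest = $1,655.36; pay $338.33 → $1,317.03
Month 4: $1,317.03 +$11.85 interest = $1,328.88; pay $338.33 → $990.55
Month 5: $990.55 +$8.91 interest = $999.46; pay $338.33 → $661.13
Month 6: $661.13 +$5.95 interest = $667.08; pay $338.33 → $328.75
Month 7: $328.75 +$2.96 interest = $331.71; pay $331.71 → $0.00
Total interest: $14.77 + $14.77 + $14.77 + $11.85 + $8.91 + $5.95 + $2.96 = $73.98

$73.98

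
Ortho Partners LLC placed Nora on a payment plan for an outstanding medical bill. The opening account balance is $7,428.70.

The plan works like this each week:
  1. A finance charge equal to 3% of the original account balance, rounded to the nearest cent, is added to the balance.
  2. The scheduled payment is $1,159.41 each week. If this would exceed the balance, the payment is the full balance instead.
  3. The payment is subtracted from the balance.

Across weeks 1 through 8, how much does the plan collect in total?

Week 1: opening $7,428.70; interest $222.86 → $7,651.56; payment $1,159.41; balance $6,492.15
Week 2: opening $6,492.15; interest $222.86 → $6,715.01; payment $1,159.41; balance $5,555.60
Week 3: opening $5,555.60; interest $222.86 → $5,778.46; payment $1,159.41; balance $4,619.05
Week 4: opening $4,619.05; interest $222.86 → $4,841.91; payment $1,159.41; balance $3,682.50
Week 5: opening $3,682.50; interest $222.86 → $3,905.36; payment $1,159.41; balance $2,745.95
Week 6: opening $2,745.95; interest $222.86 → $2,968.81; payment $1,159.41; balance $1,809.40
Week 7: opening $1,809.40; interest $222.86 → $2,032.26; payment $1,159.41; balance $872.85
Week 8: opening $872.85; interest $222.86 → $1,095.71; payment $1,095.71; balance $0.00
Total paid: $9,211.58

$9,211.58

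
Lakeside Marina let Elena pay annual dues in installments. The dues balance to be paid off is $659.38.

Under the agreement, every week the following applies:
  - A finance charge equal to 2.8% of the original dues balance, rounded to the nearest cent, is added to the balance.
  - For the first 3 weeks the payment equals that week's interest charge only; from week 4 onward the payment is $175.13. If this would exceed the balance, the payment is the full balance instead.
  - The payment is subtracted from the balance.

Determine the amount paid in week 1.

$18.46

# | Opening | Interest | Payment | End bal
1 | $659.38 | $18.46 | $18.46 | $659.38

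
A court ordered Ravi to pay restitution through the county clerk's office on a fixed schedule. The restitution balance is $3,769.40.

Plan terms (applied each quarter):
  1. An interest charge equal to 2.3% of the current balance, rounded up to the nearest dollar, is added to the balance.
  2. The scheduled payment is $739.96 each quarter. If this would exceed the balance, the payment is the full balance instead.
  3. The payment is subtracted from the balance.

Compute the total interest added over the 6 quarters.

# | Opening | Interest | Payment | End bal
1 | $3,769.40 | $87.00 | $739.96 | $3,116.44
2 | $3,116.44 | $72.00 | $739.96 | $2,448.48
3 | $2,448.48 | $57.00 | $739.96 | $1,765.52
4 | $1,765.52 | $41.00 | $739.96 | $1,066.56
5 | $1,066.56 | $25.00 | $739.96 | $351.60
6 | $351.60 | $9.00 | $360.60 | $0.00
Total interest: $87.00 + $72.00 + $57.00 + $41.00 + $25.00 + $9.00 = $291.00

$291.00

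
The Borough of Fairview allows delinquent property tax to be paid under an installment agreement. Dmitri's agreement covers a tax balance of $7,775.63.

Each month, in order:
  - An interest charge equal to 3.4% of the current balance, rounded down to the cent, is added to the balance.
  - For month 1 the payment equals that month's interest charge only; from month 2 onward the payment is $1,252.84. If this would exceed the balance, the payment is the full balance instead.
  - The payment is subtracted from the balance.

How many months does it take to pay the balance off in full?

# | Opening | Interest | Payment | End bal
1 | $7,775.63 | $264.37 | $264.37 | $7,775.63
2 | $7,775.63 | $264.37 | $1,252.84 | $6,787.16
3 | $6,787.16 | $230.76 | $1,252.84 | $5,765.08
4 | $5,765.08 | $196.01 | $1,252.84 | $4,708.25
5 | $4,708.25 | $160.08 | $1,252.84 | $3,615.49
6 | $3,615.49 | $122.92 | $1,252.84 | $2,485.57
7 | $2,485.57 | $84.50 | $1,252.84 | $1,317.23
8 | $1,317.23 | $44.78 | $1,252.84 | $109.17
9 | $109.17 | $3.71 | $112.88 | $0.00
Balance reaches $0.00 in month 9.

9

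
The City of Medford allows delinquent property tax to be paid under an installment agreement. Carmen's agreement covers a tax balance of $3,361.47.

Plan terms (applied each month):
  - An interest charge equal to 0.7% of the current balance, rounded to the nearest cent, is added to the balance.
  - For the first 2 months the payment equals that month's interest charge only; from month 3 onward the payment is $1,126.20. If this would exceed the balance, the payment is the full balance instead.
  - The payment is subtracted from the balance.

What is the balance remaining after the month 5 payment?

$30.25

Month 1: $3,361.47 +$23.53 interest = $3,385.00; pay $23.53 → $3,361.47
Month 2: $3,361.47 +$23.53 interest = $3,385.00; pay $23.53 → $3,361.47
Month 3: $3,361.47 +$23.53 interest = $3,385.00; pay $1,126.20 → $2,258.80
Month 4: $2,258.80 +$15.81 interest = $2,274.61; pay $1,126.20 → $1,148.41
Month 5: $1,148.41 +$8.04 interest = $1,156.45; pay $1,126.20 → $30.25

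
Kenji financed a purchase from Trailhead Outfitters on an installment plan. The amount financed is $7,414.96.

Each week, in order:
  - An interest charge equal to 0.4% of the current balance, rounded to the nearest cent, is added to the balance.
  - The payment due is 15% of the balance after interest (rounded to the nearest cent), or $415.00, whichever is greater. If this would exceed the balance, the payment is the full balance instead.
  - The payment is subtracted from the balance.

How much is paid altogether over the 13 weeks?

Week 1: $7,414.96 +$29.66 interest = $7,444.62; pay $1,116.69 → $6,327.93
Week 2: $6,327.93 +$25.31 interest = $6,353.24; pay $952.99 → $5,400.25
Week 3: $5,400.25 +$21.60 interest = $5,421.85; pay $813.28 → $4,608.57
Week 4: $4,608.57 +$18.43 interest = $4,627.00; pay $694.05 → $3,932.95
Week 5: $3,932.95 +$15.73 interest = $3,948.68; pay $592.30 → $3,356.38
Week 6: $3,356.38 +$13.43 interest = $3,369.81; pay $505.47 → $2,864.34
Week 7: $2,864.34 +$11.46 interest = $2,875.80; pay $431.37 → $2,444.43
Week 8: $2,444.43 +$9.78 interest = $2,454.21; pay $415.00 → $2,039.21
Week 9: $2,039.21 +$8.16 interest = $2,047.37; pay $415.00 → $1,632.37
Week 10: $1,632.37 +$6.53 interest = $1,638.90; pay $415.00 → $1,223.90
Week 11: $1,223.90 +$4.90 interest = $1,228.80; pay $415.00 → $813.80
Week 12: $813.80 +$3.26 interest = $817.06; pay $415.00 → $402.06
Week 13: $402.06 +$1.61 interest = $403.67; pay $403.67 → $0.00
Total paid: $7,584.82

$7,584.82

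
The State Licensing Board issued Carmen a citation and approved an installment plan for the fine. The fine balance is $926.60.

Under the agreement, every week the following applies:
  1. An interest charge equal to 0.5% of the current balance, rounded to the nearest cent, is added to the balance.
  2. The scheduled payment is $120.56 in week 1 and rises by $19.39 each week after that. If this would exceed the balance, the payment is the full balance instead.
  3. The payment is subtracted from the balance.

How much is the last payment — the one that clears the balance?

Week 1: opening $926.60; interest $4.63 → $931.23; payment $120.56; balance $810.67
Week 2: opening $810.67; interest $4.05 → $814.72; payment $139.95; balance $674.77
Week 3: opening $674.77; interest $3.37 → $678.14; payment $159.34; balance $518.80
Week 4: opening $518.80; interest $2.59 → $521.39; payment $178.73; balance $342.66
Week 5: opening $342.66; interest $1.71 → $344.37; payment $198.12; balance $146.25
Week 6: opening $146.25; interest $0.73 → $146.98; payment $146.98; balance $0.00

$146.98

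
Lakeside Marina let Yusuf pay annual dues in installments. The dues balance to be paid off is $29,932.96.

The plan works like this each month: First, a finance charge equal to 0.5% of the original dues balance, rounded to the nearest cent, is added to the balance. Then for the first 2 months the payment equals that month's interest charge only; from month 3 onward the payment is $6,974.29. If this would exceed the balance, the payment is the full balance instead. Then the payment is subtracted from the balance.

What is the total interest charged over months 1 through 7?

Month 1: opening $29,932.96; interest $149.66 → $30,082.62; payment $149.66; balance $29,932.96
Month 2: opening $29,932.96; interest $149.66 → $30,082.62; payment $149.66; balance $29,932.96
Month 3: opening $29,932.96; interest $149.66 → $30,082.62; payment $6,974.29; balance $23,108.33
Month 4: opening $23,108.33; interest $149.66 → $23,257.99; payment $6,974.29; balance $16,283.70
Month 5: opening $16,283.70; interest $149.66 → $16,433.36; payment $6,974.29; balance $9,459.07
Month 6: opening $9,459.07; interest $149.66 → $9,608.73; payment $6,974.29; balance $2,634.44
Month 7: opening $2,634.44; interest $149.66 → $2,784.10; payment $2,784.10; balance $0.00
Total interest: $149.66 + $149.66 + $149.66 + $149.66 + $149.66 + $149.66 + $149.66 = $1,047.62

$1,047.62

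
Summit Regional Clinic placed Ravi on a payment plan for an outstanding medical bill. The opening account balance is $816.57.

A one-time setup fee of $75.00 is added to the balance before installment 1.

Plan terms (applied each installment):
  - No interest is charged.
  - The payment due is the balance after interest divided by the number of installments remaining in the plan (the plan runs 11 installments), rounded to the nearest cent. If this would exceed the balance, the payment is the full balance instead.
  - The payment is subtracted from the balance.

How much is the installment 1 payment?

Installment 1: $891.57 − $81.05 → $810.52

$81.05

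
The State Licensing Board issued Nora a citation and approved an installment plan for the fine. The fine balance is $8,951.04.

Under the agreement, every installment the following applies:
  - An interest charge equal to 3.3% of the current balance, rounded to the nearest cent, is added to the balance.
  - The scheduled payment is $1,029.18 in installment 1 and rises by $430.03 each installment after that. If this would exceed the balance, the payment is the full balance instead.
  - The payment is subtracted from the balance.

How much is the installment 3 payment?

Installment 1: opening $8,951.04; interest $295.38 → $9,246.42; payment $1,029.18; balance $8,217.24
Installment 2: opening $8,217.24; interest $271.17 → $8,488.41; payment $1,459.21; balance $7,029.20
Installment 3: opening $7,029.20; interest $231.96 → $7,261.16; payment $1,889.24; balance $5,371.92

$1,889.24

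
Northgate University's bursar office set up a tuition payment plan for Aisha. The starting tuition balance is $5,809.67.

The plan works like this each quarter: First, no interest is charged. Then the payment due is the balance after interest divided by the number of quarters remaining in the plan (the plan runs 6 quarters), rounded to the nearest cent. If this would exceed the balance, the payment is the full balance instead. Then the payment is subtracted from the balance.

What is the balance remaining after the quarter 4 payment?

Quarter 1: $5,809.67 − $968.28 → $4,841.39
Quarter 2: $4,841.39 − $968.28 → $3,873.11
Quarter 3: $3,873.11 − $968.28 → $2,904.83
Quarter 4: $2,904.83 − $968.28 → $1,936.55

$1,936.55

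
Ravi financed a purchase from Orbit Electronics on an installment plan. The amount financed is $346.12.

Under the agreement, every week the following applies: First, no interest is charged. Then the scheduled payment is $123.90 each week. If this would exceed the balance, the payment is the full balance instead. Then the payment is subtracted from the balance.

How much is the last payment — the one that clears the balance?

$98.32

Week 1: opening $346.12; payment $123.90; balance $222.22
Week 2: opening $222.22; payment $123.90; balance $98.32
Week 3: opening $98.32; payment $98.32; balance $0.00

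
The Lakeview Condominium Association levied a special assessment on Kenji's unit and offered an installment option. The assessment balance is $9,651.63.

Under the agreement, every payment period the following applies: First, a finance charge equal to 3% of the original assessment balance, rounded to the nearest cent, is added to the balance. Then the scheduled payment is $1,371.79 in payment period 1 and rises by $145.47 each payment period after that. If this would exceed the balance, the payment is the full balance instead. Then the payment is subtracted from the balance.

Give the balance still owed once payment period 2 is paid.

Payment period 1: opening $9,651.63; interest $289.55 → $9,941.18; payment $1,371.79; balance $8,569.39
Payment period 2: opening $8,569.39; interest $289.55 → $8,858.94; payment $1,517.26; balance $7,341.68

$7,341.68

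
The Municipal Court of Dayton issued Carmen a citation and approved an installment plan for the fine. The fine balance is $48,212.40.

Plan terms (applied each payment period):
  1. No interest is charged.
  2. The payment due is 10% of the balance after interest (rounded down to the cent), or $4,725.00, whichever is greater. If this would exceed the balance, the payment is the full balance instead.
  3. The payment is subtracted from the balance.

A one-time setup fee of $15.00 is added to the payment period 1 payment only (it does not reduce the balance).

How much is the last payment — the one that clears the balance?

$866.16

Payment period 1: $48,212.40 − $4,821.24 (+ $15.00 fee) → $43,391.16
Payment period 2: $43,391.16 − $4,725.00 → $38,666.16
Payment period 3: $38,666.16 − $4,725.00 → $33,941.16
Payment period 4: $33,941.16 − $4,725.00 → $29,216.16
Payment period 5: $29,216.16 − $4,725.00 → $24,491.16
Payment period 6: $24,491.16 − $4,725.00 → $19,766.16
Payment period 7: $19,766.16 − $4,725.00 → $15,041.16
Payment period 8: $15,041.16 − $4,725.00 → $10,316.16
Payment period 9: $10,316.16 − $4,725.00 → $5,591.16
Payment period 10: $5,591.16 − $4,725.00 → $866.16
Payment period 11: $866.16 − $866.16 → $0.00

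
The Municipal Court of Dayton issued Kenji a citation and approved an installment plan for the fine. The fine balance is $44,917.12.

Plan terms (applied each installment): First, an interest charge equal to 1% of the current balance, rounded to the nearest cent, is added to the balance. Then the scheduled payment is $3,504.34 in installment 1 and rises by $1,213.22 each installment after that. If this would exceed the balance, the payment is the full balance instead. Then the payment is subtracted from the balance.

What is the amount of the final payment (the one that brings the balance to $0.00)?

$7,755.70

Installment 1: $44,917.12 +$449.17 interest = $45,366.29; pay $3,504.34 → $41,861.95
Installment 2: $41,861.95 +$418.62 interest = $42,280.57; pay $4,717.56 → $37,563.01
Installment 3: $37,563.01 +$375.63 interest = $37,938.64; pay $5,930.78 → $32,007.86
Installment 4: $32,007.86 +$320.08 interest = $32,327.94; pay $7,144.00 → $25,183.94
Installment 5: $25,183.94 +$251.84 interest = $25,435.78; pay $8,357.22 → $17,078.56
Installment 6: $17,078.56 +$170.79 interest = $17,249.35; pay $9,570.44 → $7,678.91
Installment 7: $7,678.91 +$76.79 interest = $7,755.70; pay $7,755.70 → $0.00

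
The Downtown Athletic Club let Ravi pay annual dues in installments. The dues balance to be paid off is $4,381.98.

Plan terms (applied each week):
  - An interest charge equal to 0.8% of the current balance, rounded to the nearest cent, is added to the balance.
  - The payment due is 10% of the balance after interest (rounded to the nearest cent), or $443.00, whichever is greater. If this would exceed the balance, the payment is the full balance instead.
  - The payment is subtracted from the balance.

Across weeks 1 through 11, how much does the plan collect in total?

Week 1: opening $4,381.98; interest $35.06 → $4,417.04; payment $443.00; balance $3,974.04
Week 2: opening $3,974.04; interest $31.79 → $4,005.83; payment $443.00; balance $3,562.83
Week 3: opening $3,562.83; interest $28.50 → $3,591.33; payment $443.00; balance $3,148.33
Week 4: opening $3,148.33; interest $25.19 → $3,173.52; payment $443.00; balance $2,730.52
Week 5: opening $2,730.52; interest $21.84 → $2,752.36; payment $443.00; balance $2,309.36
Week 6: opening $2,309.36; interest $18.47 → $2,327.83; payment $443.00; balance $1,884.83
Week 7: opening $1,884.83; interest $15.08 → $1,899.91; payment $443.00; balance $1,456.91
Week 8: opening $1,456.91; interest $11.66 → $1,468.57; payment $443.00; balance $1,025.57
Week 9: opening $1,025.57; interest $8.20 → $1,033.77; payment $443.00; balance $590.77
Week 10: opening $590.77; interest $4.73 → $595.50; payment $443.00; balance $152.50
Week 11: opening $152.50; interest $1.22 → $153.72; payment $153.72; balance $0.00
Total paid: $4,583.72

$4,583.72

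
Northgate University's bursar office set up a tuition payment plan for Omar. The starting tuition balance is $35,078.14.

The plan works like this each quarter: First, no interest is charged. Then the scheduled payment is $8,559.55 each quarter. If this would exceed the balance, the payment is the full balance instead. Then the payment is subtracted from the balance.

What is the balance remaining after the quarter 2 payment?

Quarter 1: opening $35,078.14; payment $8,559.55; balance $26,518.59
Quarter 2: opening $26,518.59; payment $8,559.55; balance $17,959.04

$17,959.04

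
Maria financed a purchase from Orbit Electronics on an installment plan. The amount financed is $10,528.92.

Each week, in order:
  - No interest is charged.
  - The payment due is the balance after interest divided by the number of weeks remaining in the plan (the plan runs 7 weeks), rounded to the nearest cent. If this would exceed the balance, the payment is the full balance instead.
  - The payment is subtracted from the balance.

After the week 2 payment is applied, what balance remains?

Week 1: opening $10,528.92; payment $1,504.13; balance $9,024.79
Week 2: opening $9,024.79; payment $1,504.13; balance $7,520.66

$7,520.66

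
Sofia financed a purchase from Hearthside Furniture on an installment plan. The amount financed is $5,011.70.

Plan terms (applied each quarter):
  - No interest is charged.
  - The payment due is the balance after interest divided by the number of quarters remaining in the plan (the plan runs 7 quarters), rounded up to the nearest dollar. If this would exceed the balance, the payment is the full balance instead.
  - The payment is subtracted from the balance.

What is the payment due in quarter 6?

Quarter 1: $5,011.70 − $716.00 → $4,295.70
Quarter 2: $4,295.70 − $716.00 → $3,579.70
Quarter 3: $3,579.70 − $716.00 → $2,863.70
Quarter 4: $2,863.70 − $716.00 → $2,147.70
Quarter 5: $2,147.70 − $716.00 → $1,431.70
Quarter 6: $1,431.70 − $716.00 → $715.70

$716.00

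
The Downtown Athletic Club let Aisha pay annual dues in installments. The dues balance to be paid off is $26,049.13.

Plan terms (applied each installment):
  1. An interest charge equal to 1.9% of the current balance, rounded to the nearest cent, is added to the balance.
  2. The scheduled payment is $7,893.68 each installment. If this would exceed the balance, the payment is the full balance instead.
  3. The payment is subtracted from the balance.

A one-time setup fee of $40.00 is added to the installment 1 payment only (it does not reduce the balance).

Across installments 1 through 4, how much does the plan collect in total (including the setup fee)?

$27,214.67

# | Opening | Interest | Payment | Fee | End bal
1 | $26,049.13 | $494.93 | $7,893.68 | $40.00 | $18,650.38
2 | $18,650.38 | $354.36 | $7,893.68 | — | $11,111.06
3 | $11,111.06 | $211.11 | $7,893.68 | — | $3,428.49
4 | $3,428.49 | $65.14 | $3,493.63 | — | $0.00
Total paid: $27,214.67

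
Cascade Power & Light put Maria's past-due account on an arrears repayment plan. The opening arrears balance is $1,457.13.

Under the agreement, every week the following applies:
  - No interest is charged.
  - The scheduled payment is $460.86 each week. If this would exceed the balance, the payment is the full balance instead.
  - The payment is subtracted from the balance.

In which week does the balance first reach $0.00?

# | Opening | Payment | End bal
1 | $1,457.13 | $460.86 | $996.27
2 | $996.27 | $460.86 | $535.41
3 | $535.41 | $460.86 | $74.55
4 | $74.55 | $74.55 | $0.00
Balance reaches $0.00 in week 4.

4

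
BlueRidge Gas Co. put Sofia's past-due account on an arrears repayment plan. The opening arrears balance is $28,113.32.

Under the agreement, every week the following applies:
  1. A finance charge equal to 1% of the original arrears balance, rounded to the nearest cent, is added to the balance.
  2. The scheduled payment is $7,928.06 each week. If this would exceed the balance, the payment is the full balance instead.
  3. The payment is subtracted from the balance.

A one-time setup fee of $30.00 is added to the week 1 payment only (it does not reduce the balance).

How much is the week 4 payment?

$5,453.66

Week 1: opening $28,113.32; interest $281.13 → $28,394.45; payment $7,928.06 (+ $30.00 fee); balance $20,466.39
Week 2: opening $20,466.39; interest $281.13 → $20,747.52; payment $7,928.06; balance $12,819.46
Week 3: opening $12,819.46; interest $281.13 → $13,100.59; payment $7,928.06; balance $5,172.53
Week 4: opening $5,172.53; interest $281.13 → $5,453.66; payment $5,453.66; balance $0.00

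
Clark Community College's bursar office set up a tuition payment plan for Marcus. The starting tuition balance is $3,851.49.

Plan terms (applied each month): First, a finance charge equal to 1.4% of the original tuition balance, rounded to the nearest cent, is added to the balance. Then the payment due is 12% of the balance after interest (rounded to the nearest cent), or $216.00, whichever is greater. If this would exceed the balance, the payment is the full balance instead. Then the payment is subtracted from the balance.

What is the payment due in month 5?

Month 1: opening $3,851.49; interest $53.92 → $3,905.41; payment $468.65; balance $3,436.76
Month 2: opening $3,436.76; interest $53.92 → $3,490.68; payment $418.88; balance $3,071.80
Month 3: opening $3,071.80; interest $53.92 → $3,125.72; payment $375.09; balance $2,750.63
Month 4: opening $2,750.63; interest $53.92 → $2,804.55; payment $336.55; balance $2,468.00
Month 5: opening $2,468.00; interest $53.92 → $2,521.92; payment $302.63; balance $2,219.29

$302.63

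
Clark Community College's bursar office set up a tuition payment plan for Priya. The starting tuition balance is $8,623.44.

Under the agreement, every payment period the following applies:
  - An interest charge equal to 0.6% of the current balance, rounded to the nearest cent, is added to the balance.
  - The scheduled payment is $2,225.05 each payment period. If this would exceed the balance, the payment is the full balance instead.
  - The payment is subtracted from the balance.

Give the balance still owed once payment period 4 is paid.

$0.00

Payment period 1: opening $8,623.44; interest $51.74 → $8,675.18; payment $2,225.05; balance $6,450.13
Payment period 2: opening $6,450.13; interest $38.70 → $6,488.83; payment $2,225.05; balance $4,263.78
Payment period 3: opening $4,263.78; interest $25.58 → $4,289.36; payment $2,225.05; balance $2,064.31
Payment period 4: opening $2,064.31; interest $12.39 → $2,076.70; payment $2,076.70; balance $0.00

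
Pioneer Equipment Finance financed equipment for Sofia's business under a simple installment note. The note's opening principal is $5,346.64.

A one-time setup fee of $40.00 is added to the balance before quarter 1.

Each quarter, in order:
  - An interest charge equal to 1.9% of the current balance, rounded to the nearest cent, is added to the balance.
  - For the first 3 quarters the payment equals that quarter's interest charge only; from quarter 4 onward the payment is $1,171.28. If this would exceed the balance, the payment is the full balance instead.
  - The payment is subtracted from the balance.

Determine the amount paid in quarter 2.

$102.35

# | Opening | Interest | Payment | End bal
1 | $5,386.64 | $102.35 | $102.35 | $5,386.64
2 | $5,386.64 | $102.35 | $102.35 | $5,386.64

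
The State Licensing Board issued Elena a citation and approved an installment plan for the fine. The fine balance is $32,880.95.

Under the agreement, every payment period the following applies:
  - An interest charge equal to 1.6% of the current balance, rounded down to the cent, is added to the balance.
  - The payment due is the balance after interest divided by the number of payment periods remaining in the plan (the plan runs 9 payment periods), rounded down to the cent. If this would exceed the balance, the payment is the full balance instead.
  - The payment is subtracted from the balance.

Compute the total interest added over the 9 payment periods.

Payment period 1: opening $32,880.95; interest $526.09 → $33,407.04; payment $3,711.89; balance $29,695.15
Payment period 2: opening $29,695.15; interest $475.12 → $30,170.27; payment $3,771.28; balance $26,398.99
Payment period 3: opening $26,398.99; interest $422.38 → $26,821.37; payment $3,831.62; balance $22,989.75
Payment period 4: opening $22,989.75; interest $367.83 → $23,357.58; payment $3,892.93; balance $19,464.65
Payment period 5: opening $19,464.65; interest $311.43 → $19,776.08; payment $3,955.21; balance $15,820.87
Payment period 6: opening $15,820.87; interest $253.13 → $16,074.00; payment $4,018.50; balance $12,055.50
Payment period 7: opening $12,055.50; interest $192.88 → $12,248.38; payment $4,082.79; balance $8,165.59
Payment period 8: opening $8,165.59; interest $130.64 → $8,296.23; payment $4,148.11; balance $4,148.12
Payment period 9: opening $4,148.12; interest $66.36 → $4,214.48; payment $4,214.48; balance $0.00
Total interest: $526.09 + $475.12 + $422.38 + $367.83 + $311.43 + $253.13 + $192.88 + $130.64 + $66.36 = $2,745.86

$2,745.86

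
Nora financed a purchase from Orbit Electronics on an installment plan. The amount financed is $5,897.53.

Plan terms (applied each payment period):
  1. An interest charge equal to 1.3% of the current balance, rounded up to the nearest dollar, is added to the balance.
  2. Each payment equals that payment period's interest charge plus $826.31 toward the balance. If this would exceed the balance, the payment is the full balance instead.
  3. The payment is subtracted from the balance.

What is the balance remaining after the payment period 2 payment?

Payment period 1: $5,897.53 +$77.00 interest = $5,974.53; pay $903.31 → $5,071.22
Payment period 2: $5,071.22 +$66.00 interest = $5,137.22; pay $892.31 → $4,244.91

$4,244.91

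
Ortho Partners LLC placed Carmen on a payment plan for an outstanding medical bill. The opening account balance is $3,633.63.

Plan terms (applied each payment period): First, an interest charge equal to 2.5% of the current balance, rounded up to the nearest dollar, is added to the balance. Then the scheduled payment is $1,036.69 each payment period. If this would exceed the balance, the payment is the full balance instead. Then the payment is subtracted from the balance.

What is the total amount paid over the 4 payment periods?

Payment period 1: $3,633.63 +$91.00 interest = $3,724.63; pay $1,036.69 → $2,687.94
Payment period 2: $2,687.94 +$68.00 interest = $2,755.94; pay $1,036.69 → $1,719.25
Payment period 3: $1,719.25 +$43.00 interest = $1,762.25; pay $1,036.69 → $725.56
Payment period 4: $725.56 +$19.00 interest = $744.56; pay $744.56 → $0.00
Total paid: $3,854.63

$3,854.63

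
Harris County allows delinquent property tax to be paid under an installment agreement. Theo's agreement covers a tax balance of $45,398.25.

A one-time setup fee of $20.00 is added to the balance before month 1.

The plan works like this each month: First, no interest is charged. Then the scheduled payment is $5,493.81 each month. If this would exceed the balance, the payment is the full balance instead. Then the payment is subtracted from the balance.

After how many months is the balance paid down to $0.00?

Month 1: opening $45,418.25; payment $5,493.81; balance $39,924.44
Month 2: opening $39,924.44; payment $5,493.81; balance $34,430.63
Month 3: opening $34,430.63; payment $5,493.81; balance $28,936.82
Month 4: opening $28,936.82; payment $5,493.81; balance $23,443.01
Month 5: opening $23,443.01; payment $5,493.81; balance $17,949.20
Month 6: opening $17,949.20; payment $5,493.81; balance $12,455.39
Month 7: opening $12,455.39; payment $5,493.81; balance $6,961.58
Month 8: opening $6,961.58; payment $5,493.81; balance $1,467.77
Month 9: opening $1,467.77; payment $1,467.77; balance $0.00
Balance reaches $0.00 in month 9.

9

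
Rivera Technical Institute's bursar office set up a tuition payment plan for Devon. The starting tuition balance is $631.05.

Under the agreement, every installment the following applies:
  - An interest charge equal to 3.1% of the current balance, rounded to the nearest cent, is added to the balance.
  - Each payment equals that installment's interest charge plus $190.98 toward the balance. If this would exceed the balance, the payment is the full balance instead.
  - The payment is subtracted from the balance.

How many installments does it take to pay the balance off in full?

# | Opening | Interest | Payment | End bal
1 | $631.05 | $19.56 | $210.54 | $440.07
2 | $440.07 | $13.64 | $204.62 | $249.09
3 | $249.09 | $7.72 | $198.70 | $58.11
4 | $58.11 | $1.80 | $59.91 | $0.00
Balance reaches $0.00 in installment 4.

4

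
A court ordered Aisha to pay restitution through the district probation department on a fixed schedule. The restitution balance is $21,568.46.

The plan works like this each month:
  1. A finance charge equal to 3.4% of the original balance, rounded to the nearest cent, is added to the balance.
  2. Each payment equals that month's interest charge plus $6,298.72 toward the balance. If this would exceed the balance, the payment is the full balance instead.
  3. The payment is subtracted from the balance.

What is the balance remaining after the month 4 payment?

$0.00

Month 1: opening $21,568.46; interest $733.33 → $22,301.79; payment $7,032.05; balance $15,269.74
Month 2: opening $15,269.74; interest $733.33 → $16,003.07; payment $7,032.05; balance $8,971.02
Month 3: opening $8,971.02; interest $733.33 → $9,704.35; payment $7,032.05; balance $2,672.30
Month 4: opening $2,672.30; interest $733.33 → $3,405.63; payment $3,405.63; balance $0.00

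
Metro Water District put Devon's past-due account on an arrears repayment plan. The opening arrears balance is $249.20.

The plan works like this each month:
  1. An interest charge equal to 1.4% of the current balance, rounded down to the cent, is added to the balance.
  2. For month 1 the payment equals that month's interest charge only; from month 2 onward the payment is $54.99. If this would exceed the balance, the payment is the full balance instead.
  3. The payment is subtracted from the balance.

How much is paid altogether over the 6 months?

# | Opening | Interest | Payment | End bal
1 | $249.20 | $3.48 | $3.48 | $249.20
2 | $249.20 | $3.48 | $54.99 | $197.69
3 | $197.69 | $2.76 | $54.99 | $145.46
4 | $145.46 | $2.03 | $54.99 | $92.50
5 | $92.50 | $1.29 | $54.99 | $38.80
6 | $38.80 | $0.54 | $39.34 | $0.00
Total paid: $262.78

$262.78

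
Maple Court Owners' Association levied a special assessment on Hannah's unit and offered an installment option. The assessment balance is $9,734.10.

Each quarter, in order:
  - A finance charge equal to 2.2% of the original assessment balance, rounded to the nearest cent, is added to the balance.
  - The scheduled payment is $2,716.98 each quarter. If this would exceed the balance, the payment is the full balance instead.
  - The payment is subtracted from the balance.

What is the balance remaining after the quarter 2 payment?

# | Opening | Interest | Payment | End bal
1 | $9,734.10 | $214.15 | $2,716.98 | $7,231.27
2 | $7,231.27 | $214.15 | $2,716.98 | $4,728.44

$4,728.44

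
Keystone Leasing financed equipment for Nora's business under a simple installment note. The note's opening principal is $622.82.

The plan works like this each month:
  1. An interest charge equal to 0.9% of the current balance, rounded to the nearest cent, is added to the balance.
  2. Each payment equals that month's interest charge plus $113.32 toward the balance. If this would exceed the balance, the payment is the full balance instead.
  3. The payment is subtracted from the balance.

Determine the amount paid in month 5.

Month 1: opening $622.82; interest $5.61 → $628.43; payment $118.93; balance $509.50
Month 2: opening $509.50; interest $4.59 → $514.09; payment $117.91; balance $396.18
Month 3: opening $396.18; interest $3.57 → $399.75; payment $116.89; balance $282.86
Month 4: opening $282.86; interest $2.55 → $285.41; payment $115.87; balance $169.54
Month 5: opening $169.54; interest $1.53 → $171.07; payment $114.85; balance $56.22

$114.85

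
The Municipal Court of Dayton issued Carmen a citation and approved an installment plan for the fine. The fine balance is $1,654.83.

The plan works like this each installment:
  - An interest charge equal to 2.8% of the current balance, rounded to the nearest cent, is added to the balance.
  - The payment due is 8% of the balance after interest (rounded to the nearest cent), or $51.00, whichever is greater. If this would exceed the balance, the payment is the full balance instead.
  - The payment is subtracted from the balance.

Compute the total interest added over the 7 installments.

$276.10

Installment 1: $1,654.83 +$46.34 interest = $1,701.17; pay $136.09 → $1,565.08
Installment 2: $1,565.08 +$43.82 interest = $1,608.90; pay $128.71 → $1,480.19
Installment 3: $1,480.19 +$41.45 interest = $1,521.64; pay $121.73 → $1,399.91
Installment 4: $1,399.91 +$39.20 interest = $1,439.11; pay $115.13 → $1,323.98
Installment 5: $1,323.98 +$37.07 interest = $1,361.05; pay $108.88 → $1,252.17
Installment 6: $1,252.17 +$35.06 interest = $1,287.23; pay $102.98 → $1,184.25
Installment 7: $1,184.25 +$33.16 interest = $1,217.41; pay $97.39 → $1,120.02
Total interest: $46.34 + $43.82 + $41.45 + $39.20 + $37.07 + $35.06 + $33.16 = $276.10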